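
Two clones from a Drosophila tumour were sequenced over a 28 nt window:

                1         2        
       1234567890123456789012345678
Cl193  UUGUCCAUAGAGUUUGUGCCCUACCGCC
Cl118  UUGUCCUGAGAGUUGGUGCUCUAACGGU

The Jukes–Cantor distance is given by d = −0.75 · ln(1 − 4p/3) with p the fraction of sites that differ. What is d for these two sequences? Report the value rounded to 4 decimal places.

0.3041

The sequences differ at positions 7 (A/U), 8 (U/G), 15 (U/G), 20 (C/U), 24 (C/A), 27 (C/G), 28 (C/U).
p = 7/28 = 0.250000.
d = −0.75 · ln(1 − (4/3)·0.250000) = −0.75 · ln(0.666667) = −0.75 · (-0.405465) = 0.3041.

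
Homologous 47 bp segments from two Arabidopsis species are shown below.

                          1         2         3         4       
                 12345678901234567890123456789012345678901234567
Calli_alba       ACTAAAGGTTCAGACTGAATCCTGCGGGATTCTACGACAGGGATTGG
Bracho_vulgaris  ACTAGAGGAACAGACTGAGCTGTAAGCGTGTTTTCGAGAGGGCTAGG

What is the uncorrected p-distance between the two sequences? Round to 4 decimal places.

Differing sites — 5:A/G; 9:T/A; 10:T/A; 19:A/G; 20:T/C; 21:C/T; 22:C/G; 24:G/A; 25:C/A; 27:G/C; 29:A/T; 30:T/G; 32:C/T; 34:A/T; 38:C/G; 43:A/C; 45:T/A.
There are 17 differences over 47 sites, so p = 17/47 = 0.3617.

0.3617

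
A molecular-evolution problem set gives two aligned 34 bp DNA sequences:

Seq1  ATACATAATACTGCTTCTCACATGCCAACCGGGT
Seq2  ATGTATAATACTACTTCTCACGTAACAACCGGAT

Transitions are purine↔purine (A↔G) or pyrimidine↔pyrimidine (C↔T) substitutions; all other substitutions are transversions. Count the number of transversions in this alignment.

Differing sites — 3:A/G (Ti); 4:C/T (Ti); 13:G/A (Ti); 22:A/G (Ti); 24:G/A (Ti); 25:C/A (Tv); 33:G/A (Ti).
Of the 7 differences, 6 transitions and 1 transversion, so the answer is 1.

1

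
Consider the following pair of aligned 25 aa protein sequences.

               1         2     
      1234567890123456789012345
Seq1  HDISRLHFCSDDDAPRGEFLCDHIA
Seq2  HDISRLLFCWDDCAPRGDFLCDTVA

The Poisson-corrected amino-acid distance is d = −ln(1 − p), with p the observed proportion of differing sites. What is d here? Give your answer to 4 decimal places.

The sequences differ at positions 7 (H/L), 10 (S/W), 13 (D/C), 18 (E/D), 23 (H/T), 24 (I/V).
p = 6/25 = 0.240000.
d = −ln(1 − 0.240000) = −ln(0.760000) = 0.2744.

0.2744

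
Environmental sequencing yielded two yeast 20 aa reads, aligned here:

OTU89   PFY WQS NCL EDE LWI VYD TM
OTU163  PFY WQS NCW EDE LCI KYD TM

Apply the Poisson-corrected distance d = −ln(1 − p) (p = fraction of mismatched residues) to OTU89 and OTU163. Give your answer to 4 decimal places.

Differing sites — 9:L/W; 14:W/C; 16:V/K.
p = 3/20 = 0.150000.
d = −ln(1 − 0.150000) = −ln(0.850000) = 0.1625.

0.1625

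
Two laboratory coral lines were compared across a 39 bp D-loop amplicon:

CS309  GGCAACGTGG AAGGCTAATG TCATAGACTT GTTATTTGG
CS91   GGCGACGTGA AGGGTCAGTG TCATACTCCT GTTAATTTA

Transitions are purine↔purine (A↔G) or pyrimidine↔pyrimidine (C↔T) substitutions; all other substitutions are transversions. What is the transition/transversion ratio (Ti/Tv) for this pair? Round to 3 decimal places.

2.000

The sequences differ at positions 4 (A/G, transition), 10 (G/A, transition), 12 (A/G, transition), 15 (C/T, transition), 16 (T/C, transition), 18 (A/G, transition), 26 (G/C, transversion), 27 (A/T, transversion), 29 (T/C, transition), 35 (T/A, transversion), 38 (G/T, transversion), 39 (G/A, transition).
Of the 12 differences, 8 transitions and 4 transversions, so Ti/Tv = 8/4 = 2.000.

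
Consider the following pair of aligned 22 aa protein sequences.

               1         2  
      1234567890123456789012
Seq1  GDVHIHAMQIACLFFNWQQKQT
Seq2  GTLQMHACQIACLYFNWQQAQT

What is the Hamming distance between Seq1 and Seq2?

7

The sequences differ at positions 2 (D/T), 3 (V/L), 4 (H/Q), 5 (I/M), 8 (M/C), 14 (F/Y), 20 (K/A).
That gives 7 mismatches out of 22 aligned sites, so the Hamming distance is 7.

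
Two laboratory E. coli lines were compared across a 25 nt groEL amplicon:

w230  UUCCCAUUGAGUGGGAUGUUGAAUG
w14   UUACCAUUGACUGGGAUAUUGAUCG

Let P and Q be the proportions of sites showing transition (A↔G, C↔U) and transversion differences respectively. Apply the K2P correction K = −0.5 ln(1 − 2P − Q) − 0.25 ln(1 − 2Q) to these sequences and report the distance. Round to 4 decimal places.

0.2329

Differing sites — 3:C/A (Tv); 11:G/C (Tv); 18:G/A (Ti); 23:A/U (Tv); 24:U/C (Ti).
Of the 5 differences, 2 transitions and 3 transversions over 25 sites: P = 2/25 = 0.080000, Q = 3/25 = 0.120000.
d = −0.5·ln(0.720000) − 0.25·ln(0.760000) = −0.5·(-0.328504) − 0.25·(-0.274437) = 0.2329.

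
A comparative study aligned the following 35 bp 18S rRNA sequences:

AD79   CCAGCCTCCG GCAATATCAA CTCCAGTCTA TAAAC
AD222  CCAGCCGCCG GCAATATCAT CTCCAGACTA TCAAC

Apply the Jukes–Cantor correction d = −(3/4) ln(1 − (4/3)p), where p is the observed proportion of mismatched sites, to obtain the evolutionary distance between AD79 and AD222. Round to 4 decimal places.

0.1240

The sequences differ at positions 7 (T/G), 20 (A/T), 27 (T/A), 32 (A/C).
p = 4/35 = 0.114286.
d = −0.75 · ln(1 − (4/3)·0.114286) = −0.75 · ln(0.847619) = −0.75 · (-0.165324) = 0.1240.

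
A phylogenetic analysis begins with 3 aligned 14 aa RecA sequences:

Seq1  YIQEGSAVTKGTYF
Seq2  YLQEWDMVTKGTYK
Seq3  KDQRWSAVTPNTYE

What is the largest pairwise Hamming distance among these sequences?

Pairwise Hamming distances:
  Seq1 vs Seq2: 5
  Seq1 vs Seq3: 7
  Seq2 vs Seq3: 8
The largest is 8, between Seq2 and Seq3.

8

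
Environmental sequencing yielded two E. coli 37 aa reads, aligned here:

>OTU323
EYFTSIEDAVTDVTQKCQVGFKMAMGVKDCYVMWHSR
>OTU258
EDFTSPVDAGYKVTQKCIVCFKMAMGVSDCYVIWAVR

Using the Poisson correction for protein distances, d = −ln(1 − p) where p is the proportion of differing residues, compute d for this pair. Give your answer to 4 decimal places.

0.3920

The sequences differ at positions 2 (Y/D), 6 (I/P), 7 (E/V), 10 (V/G), 11 (T/Y), 12 (D/K), 18 (Q/I), 20 (G/C), 28 (K/S), 33 (M/I), 35 (H/A), 36 (S/V).
p = 12/37 = 0.324324.
d = −ln(1 − 0.324324) = −ln(0.675676) = 0.3920.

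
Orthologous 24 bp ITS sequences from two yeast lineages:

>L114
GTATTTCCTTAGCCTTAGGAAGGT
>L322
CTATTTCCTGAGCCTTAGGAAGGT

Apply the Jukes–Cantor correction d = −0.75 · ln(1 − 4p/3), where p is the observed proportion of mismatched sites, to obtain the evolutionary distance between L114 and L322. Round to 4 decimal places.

Mismatches occur at site 1 (G→C), site 10 (T→G).
p = 2/24 = 0.083333.
d = −0.75 · ln(1 − (4/3)·0.083333) = −0.75 · ln(0.888889) = −0.75 · (-0.117783) = 0.0883.

0.0883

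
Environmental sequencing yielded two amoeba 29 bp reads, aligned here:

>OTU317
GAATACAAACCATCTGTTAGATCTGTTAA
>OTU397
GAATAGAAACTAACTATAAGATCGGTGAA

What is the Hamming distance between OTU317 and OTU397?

The sequences differ at positions 6 (C/G), 11 (C/T), 13 (T/A), 16 (G/A), 18 (T/A), 24 (T/G), 27 (T/G).
That gives 7 mismatches out of 29 aligned sites, so the Hamming distance is 7.

7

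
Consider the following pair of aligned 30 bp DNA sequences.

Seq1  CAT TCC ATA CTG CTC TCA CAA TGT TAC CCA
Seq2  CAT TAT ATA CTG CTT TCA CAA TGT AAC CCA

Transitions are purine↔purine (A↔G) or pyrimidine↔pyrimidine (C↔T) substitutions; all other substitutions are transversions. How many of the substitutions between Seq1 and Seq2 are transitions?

2

The sequences differ at positions 5 (C/A, transversion), 6 (C/T, transition), 15 (C/T, transition), 25 (T/A, transversion).
Of the 4 differences, 2 transitions and 2 transversions, so the answer is 2.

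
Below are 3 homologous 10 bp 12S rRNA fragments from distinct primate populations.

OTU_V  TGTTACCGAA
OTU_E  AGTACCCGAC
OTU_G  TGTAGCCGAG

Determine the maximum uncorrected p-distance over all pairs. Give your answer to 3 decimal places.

0.400

Pairwise Hamming distances:
  OTU_V vs OTU_E: 4
  OTU_V vs OTU_G: 3
  OTU_E vs OTU_G: 3
The largest is 4 mismatches, between OTU_V and OTU_E; p = 4/10 = 0.400.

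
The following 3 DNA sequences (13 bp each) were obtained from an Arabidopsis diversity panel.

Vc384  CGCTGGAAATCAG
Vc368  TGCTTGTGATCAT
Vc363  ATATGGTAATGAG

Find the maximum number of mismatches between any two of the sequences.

Pairwise Hamming distances:
  Vc384 vs Vc368: 5
  Vc384 vs Vc363: 5
  Vc368 vs Vc363: 7
The largest is 7, between Vc368 and Vc363.

7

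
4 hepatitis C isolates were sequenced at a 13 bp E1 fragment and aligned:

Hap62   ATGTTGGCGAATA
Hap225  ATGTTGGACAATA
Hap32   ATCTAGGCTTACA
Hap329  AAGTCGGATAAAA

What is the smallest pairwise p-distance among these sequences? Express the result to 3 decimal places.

0.154

Pairwise Hamming distances:
  Hap62 vs Hap225: 2
  Hap62 vs Hap32: 5
  Hap62 vs Hap329: 5
  Hap225 vs Hap32: 6
  Hap225 vs Hap329: 4
  Hap32 vs Hap329: 6
The smallest is 2 mismatches, between Hap62 and Hap225; p = 2/13 = 0.154.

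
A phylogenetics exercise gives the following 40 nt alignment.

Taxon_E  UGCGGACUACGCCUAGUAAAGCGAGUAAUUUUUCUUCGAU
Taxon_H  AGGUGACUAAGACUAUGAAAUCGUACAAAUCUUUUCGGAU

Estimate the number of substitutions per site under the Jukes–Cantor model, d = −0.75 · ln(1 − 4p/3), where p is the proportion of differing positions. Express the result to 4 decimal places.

0.5716

The sequences differ at positions 1 (U/A), 3 (C/G), 4 (G/U), 10 (C/A), 12 (C/A), 16 (G/U), 17 (U/G), 21 (G/U), 24 (A/U), 25 (G/A), 26 (U/C), 29 (U/A), 31 (U/C), 34 (C/U), 36 (U/C), 37 (C/G).
p = 16/40 = 0.400000.
d = −0.75 · ln(1 − (4/3)·0.400000) = −0.75 · ln(0.466667) = −0.75 · (-0.762139) = 0.5716.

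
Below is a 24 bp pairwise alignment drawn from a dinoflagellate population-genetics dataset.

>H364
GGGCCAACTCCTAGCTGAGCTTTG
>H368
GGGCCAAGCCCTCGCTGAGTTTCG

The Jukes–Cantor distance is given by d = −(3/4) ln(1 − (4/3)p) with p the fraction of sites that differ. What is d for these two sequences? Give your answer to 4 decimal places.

Mismatches occur at site 8 (C→G), site 9 (T→C), site 13 (A→C), site 20 (C→T), site 23 (T→C).
p = 5/24 = 0.208333.
d = −0.75 · ln(1 − (4/3)·0.208333) = −0.75 · ln(0.722223) = −0.75 · (-0.325421) = 0.2441.

0.2441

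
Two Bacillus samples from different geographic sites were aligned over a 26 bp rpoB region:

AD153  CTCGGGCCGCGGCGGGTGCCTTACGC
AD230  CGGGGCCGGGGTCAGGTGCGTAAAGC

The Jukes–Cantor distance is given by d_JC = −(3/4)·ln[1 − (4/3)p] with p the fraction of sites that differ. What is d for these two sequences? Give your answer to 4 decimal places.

0.5393

Mismatches occur at site 2 (T↔G), site 3 (C↔G), site 6 (G↔C), site 8 (C↔G), site 10 (C↔G), site 12 (G↔T), site 14 (G↔A), site 20 (C↔G), site 22 (T↔A), site 24 (C↔A).
p = 10/26 = 0.384615.
d = −0.75 · ln(1 − (4/3)·0.384615) = −0.75 · ln(0.487180) = −0.75 · (-0.719122) = 0.5393.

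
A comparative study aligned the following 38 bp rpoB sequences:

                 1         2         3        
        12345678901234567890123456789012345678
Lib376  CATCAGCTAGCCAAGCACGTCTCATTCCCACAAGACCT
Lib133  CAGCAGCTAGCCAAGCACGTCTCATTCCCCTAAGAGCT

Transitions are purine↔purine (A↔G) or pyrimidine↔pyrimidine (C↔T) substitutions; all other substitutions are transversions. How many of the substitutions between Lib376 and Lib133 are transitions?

Mismatches occur at site 3 (T→G, transversion), site 30 (A→C, transversion), site 31 (C→T, transition), site 36 (C→G, transversion).
Of the 4 differences, 1 transition and 3 transversions, so the answer is 1.

1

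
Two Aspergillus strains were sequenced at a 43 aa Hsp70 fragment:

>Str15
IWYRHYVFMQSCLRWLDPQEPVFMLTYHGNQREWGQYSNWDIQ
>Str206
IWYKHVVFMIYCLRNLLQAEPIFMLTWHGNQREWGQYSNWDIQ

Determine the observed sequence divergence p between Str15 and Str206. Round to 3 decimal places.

Differing sites — 4:R/K; 6:Y/V; 10:Q/I; 11:S/Y; 15:W/N; 17:D/L; 18:P/Q; 19:Q/A; 22:V/I; 27:Y/W.
There are 10 differences over 43 sites, so p = 10/43 = 0.233.

0.233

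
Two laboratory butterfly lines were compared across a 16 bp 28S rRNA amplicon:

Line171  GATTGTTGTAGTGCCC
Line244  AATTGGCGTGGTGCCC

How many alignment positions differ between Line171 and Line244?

4

The sequences differ at positions 1 (G/A), 6 (T/G), 7 (T/C), 10 (A/G).
That gives 4 mismatches out of 16 aligned sites, so the Hamming distance is 4.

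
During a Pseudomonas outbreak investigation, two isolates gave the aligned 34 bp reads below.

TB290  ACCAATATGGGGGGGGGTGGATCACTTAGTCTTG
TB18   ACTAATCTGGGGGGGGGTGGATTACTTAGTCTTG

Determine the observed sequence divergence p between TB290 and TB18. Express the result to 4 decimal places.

0.0882

The sequences differ at positions 3 (C/T), 7 (A/C), 23 (C/T).
There are 3 differences over 34 sites, so p = 3/34 = 0.0882.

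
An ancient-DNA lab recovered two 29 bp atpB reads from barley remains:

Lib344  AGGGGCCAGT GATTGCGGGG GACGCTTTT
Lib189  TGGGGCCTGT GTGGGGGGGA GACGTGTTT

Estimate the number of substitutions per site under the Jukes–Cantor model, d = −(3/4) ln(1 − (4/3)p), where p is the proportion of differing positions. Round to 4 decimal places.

0.4006

Mismatches occur at site 1 (A→T), site 8 (A→T), site 12 (A→T), site 13 (T→G), site 14 (T→G), site 16 (C→G), site 20 (G→A), site 25 (C→T), site 26 (T→G).
p = 9/29 = 0.310345.
d = −0.75 · ln(1 − (4/3)·0.310345) = −0.75 · ln(0.586207) = −0.75 · (-0.534082) = 0.4006.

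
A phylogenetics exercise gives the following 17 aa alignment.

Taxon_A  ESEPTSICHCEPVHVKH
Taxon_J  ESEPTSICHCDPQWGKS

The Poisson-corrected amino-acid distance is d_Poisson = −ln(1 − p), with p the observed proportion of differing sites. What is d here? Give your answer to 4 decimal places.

Differing sites — 11:E/D; 13:V/Q; 14:H/W; 15:V/G; 17:H/S.
p = 5/17 = 0.294118.
d = −ln(1 − 0.294118) = −ln(0.705882) = 0.3483.

0.3483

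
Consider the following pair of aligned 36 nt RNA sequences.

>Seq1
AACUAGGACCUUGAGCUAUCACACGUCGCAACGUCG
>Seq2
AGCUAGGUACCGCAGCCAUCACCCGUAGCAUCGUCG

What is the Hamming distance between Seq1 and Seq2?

10

Mismatches occur at site 2 (A/G), site 8 (A/U), site 9 (C/A), site 11 (U/C), site 12 (U/G), site 13 (G/C), site 17 (U/C), site 23 (A/C), site 27 (C/A), site 31 (A/U).
That gives 10 mismatches out of 36 aligned sites, so the Hamming distance is 10.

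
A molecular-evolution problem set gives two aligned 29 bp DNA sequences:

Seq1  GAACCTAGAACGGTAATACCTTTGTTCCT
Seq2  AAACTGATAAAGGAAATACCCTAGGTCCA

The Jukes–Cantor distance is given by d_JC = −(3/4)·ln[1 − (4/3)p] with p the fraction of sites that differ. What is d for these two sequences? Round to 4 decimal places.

0.4618

Mismatches occur at site 1 (G↔A), site 5 (C↔T), site 6 (T↔G), site 8 (G↔T), site 11 (C↔A), site 14 (T↔A), site 21 (T↔C), site 23 (T↔A), site 25 (T↔G), site 29 (T↔A).
p = 10/29 = 0.344828.
d = −0.75 · ln(1 − (4/3)·0.344828) = −0.75 · ln(0.540229) = −0.75 · (-0.615762) = 0.4618.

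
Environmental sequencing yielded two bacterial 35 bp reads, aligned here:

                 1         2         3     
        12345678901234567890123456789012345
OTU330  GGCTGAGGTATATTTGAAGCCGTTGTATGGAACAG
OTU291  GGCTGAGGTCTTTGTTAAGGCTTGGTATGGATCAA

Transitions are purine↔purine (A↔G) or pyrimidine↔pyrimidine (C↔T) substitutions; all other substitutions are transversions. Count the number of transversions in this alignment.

8

Differing sites — 10:A/C (Tv); 12:A/T (Tv); 14:T/G (Tv); 16:G/T (Tv); 20:C/G (Tv); 22:G/T (Tv); 24:T/G (Tv); 32:A/T (Tv); 35:G/A (Ti).
Of the 9 differences, 1 transition and 8 transversions, so the answer is 8.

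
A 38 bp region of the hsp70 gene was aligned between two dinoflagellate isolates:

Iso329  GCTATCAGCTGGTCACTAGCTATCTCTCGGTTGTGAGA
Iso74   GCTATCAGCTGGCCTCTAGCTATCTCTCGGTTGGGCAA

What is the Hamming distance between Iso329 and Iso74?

5

Differing sites — 13:T/C; 15:A/T; 34:T/G; 36:A/C; 37:G/A.
That gives 5 mismatches out of 38 aligned sites, so the Hamming distance is 5.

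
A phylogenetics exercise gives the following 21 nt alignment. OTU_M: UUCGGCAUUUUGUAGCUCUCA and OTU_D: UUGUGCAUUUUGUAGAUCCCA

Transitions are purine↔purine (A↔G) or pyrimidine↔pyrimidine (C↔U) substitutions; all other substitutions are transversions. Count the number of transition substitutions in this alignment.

The sequences differ at positions 3 (C/G, transversion), 4 (G/U, transversion), 16 (C/A, transversion), 19 (U/C, transition).
Of the 4 differences, 1 transition and 3 transversions, so the answer is 1.

1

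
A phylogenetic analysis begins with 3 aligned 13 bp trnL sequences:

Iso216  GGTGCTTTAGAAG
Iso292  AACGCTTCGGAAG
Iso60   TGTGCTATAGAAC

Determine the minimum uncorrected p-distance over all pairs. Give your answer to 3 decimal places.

Pairwise Hamming distances:
  Iso216 vs Iso292: 5
  Iso216 vs Iso60: 3
  Iso292 vs Iso60: 7
The smallest is 3 mismatches, between Iso216 and Iso60; p = 3/13 = 0.231.

0.231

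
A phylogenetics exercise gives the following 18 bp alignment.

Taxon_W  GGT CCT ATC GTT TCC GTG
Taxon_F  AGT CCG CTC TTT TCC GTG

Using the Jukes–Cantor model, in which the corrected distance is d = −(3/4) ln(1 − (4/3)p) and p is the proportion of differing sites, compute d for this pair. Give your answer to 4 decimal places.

The sequences differ at positions 1 (G/A), 6 (T/G), 7 (A/C), 10 (G/T).
p = 4/18 = 0.222222.
d = −0.75 · ln(1 − (4/3)·0.222222) = −0.75 · ln(0.703704) = −0.75 · (-0.351397) = 0.2635.

0.2635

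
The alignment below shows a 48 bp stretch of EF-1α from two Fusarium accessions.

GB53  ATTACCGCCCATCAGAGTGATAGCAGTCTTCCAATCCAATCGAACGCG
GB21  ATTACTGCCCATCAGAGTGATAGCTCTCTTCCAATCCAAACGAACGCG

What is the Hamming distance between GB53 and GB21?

Differing sites — 6:C/T; 25:A/T; 26:G/C; 40:T/A.
That gives 4 mismatches out of 48 aligned sites, so the Hamming distance is 4.

4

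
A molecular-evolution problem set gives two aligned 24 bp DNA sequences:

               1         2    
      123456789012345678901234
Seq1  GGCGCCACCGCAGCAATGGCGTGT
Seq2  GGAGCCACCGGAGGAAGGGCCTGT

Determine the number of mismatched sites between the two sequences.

5

The sequences differ at positions 3 (C/A), 11 (C/G), 14 (C/G), 17 (T/G), 21 (G/C).
That gives 5 mismatches out of 24 aligned sites, so the Hamming distance is 5.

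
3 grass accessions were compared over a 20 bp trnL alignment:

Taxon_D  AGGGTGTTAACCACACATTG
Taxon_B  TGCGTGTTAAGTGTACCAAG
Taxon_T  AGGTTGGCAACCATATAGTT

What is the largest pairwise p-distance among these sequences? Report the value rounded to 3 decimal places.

Pairwise Hamming distances:
  Taxon_D vs Taxon_B: 9
  Taxon_D vs Taxon_T: 7
  Taxon_B vs Taxon_T: 13
The largest is 13 mismatches, between Taxon_B and Taxon_T; p = 13/20 = 0.650.

0.650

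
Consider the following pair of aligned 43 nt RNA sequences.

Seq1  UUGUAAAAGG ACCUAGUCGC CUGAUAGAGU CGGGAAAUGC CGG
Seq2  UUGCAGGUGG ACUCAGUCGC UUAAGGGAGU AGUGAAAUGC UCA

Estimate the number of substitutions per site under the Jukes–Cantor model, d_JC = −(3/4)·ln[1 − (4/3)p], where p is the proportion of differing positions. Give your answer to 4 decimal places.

0.4693

Mismatches occur at site 4 (U→C), site 6 (A→G), site 7 (A→G), site 8 (A→U), site 13 (C→U), site 14 (U→C), site 21 (C→U), site 23 (G→A), site 25 (U→G), site 26 (A→G), site 31 (C→A), site 33 (G→U), site 41 (C→U), site 42 (G→C), site 43 (G→A).
p = 15/43 = 0.348837.
d = −0.75 · ln(1 − (4/3)·0.348837) = −0.75 · ln(0.534884) = −0.75 · (-0.625705) = 0.4693.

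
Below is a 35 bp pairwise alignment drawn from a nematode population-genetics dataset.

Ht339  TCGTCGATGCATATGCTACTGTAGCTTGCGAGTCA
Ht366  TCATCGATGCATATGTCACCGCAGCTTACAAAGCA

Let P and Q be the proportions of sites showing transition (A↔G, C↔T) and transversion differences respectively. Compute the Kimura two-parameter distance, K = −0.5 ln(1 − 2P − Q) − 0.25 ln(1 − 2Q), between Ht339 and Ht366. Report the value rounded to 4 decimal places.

The sequences differ at positions 3 (G/A, transition), 16 (C/T, transition), 17 (T/C, transition), 20 (T/C, transition), 22 (T/C, transition), 28 (G/A, transition), 30 (G/A, transition), 32 (G/A, transition), 33 (T/G, transversion).
Of the 9 differences, 8 transitions and 1 transversion over 35 sites: P = 8/35 = 0.228571, Q = 1/35 = 0.028571.
d = −0.5·ln(0.514287) − 0.25·ln(0.942858) = −0.5·(-0.664974) − 0.25·(-0.058840) = 0.3472.

0.3472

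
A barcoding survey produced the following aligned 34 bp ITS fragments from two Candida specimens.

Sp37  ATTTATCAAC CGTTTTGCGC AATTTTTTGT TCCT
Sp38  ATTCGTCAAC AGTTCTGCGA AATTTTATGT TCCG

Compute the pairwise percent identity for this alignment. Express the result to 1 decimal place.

79.4%

Mismatches occur at site 4 (T/C), site 5 (A/G), site 11 (C/A), site 15 (T/C), site 20 (C/A), site 27 (T/A), site 34 (T/G).
27 of the 34 sites match, so the percent identity is 27/34 × 100 = 79.4%.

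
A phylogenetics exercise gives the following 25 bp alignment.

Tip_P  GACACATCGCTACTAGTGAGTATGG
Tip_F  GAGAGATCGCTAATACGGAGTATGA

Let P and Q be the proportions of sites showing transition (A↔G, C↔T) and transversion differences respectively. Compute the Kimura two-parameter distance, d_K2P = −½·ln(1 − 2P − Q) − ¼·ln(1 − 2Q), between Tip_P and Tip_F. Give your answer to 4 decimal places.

Mismatches occur at site 3 (C/G, transversion), site 5 (C/G, transversion), site 13 (C/A, transversion), site 16 (G/C, transversion), site 17 (T/G, transversion), site 25 (G/A, transition).
Of the 6 differences, 1 transition and 5 transversions over 25 sites: P = 1/25 = 0.040000, Q = 5/25 = 0.200000.
d = −0.5·ln(0.720000) − 0.25·ln(0.600000) = −0.5·(-0.328504) − 0.25·(-0.510826) = 0.2920.

0.2920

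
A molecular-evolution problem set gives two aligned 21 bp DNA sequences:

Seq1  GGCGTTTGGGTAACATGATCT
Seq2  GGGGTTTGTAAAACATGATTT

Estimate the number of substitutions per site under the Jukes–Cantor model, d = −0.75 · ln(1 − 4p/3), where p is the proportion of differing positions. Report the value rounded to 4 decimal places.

0.2865

The sequences differ at positions 3 (C/G), 9 (G/T), 10 (G/A), 11 (T/A), 20 (C/T).
p = 5/21 = 0.238095.
d = −0.75 · ln(1 − (4/3)·0.238095) = −0.75 · ln(0.682540) = −0.75 · (-0.381934) = 0.2865.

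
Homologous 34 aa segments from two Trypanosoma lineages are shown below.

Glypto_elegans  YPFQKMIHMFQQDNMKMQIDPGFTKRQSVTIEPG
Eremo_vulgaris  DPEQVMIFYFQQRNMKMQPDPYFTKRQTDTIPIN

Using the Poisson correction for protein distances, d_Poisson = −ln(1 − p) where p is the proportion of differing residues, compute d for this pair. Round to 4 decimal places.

0.4818

Mismatches occur at site 1 (Y/D), site 3 (F/E), site 5 (K/V), site 8 (H/F), site 9 (M/Y), site 13 (D/R), site 19 (I/P), site 22 (G/Y), site 28 (S/T), site 29 (V/D), site 32 (E/P), site 33 (P/I), site 34 (G/N).
p = 13/34 = 0.382353.
d = −ln(1 − 0.382353) = −ln(0.617647) = 0.4818.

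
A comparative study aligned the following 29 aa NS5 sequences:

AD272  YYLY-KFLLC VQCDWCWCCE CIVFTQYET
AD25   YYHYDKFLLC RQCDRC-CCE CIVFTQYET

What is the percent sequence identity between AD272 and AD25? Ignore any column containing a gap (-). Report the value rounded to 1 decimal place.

88.9%

Excluding the 2 gap columns leaves 27 comparable sites.
The sequences differ at positions 3 (L/H), 11 (V/R), 15 (W/R).
24 of the 27 comparable sites match, so the percent identity is 24/27 × 100 = 88.9%.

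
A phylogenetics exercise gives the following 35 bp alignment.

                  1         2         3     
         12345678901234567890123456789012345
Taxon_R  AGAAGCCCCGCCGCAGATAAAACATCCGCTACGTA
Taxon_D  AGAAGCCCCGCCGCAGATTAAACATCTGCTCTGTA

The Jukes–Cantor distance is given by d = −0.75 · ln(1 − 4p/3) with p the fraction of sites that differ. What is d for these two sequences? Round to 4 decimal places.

Mismatches occur at site 19 (A/T), site 27 (C/T), site 31 (A/C), site 32 (C/T).
p = 4/35 = 0.114286.
d = −0.75 · ln(1 − (4/3)·0.114286) = −0.75 · ln(0.847619) = −0.75 · (-0.165324) = 0.1240.

0.1240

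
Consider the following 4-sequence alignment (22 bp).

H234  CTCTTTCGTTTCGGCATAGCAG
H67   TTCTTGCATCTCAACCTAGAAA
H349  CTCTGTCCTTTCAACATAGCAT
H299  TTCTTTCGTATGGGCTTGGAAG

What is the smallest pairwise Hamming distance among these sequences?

5

Pairwise Hamming distances:
  H234 vs H67: 9
  H234 vs H349: 5
  H234 vs H299: 6
  H67 vs H349: 8
  H67 vs H299: 9
  H349 vs H299: 11
The smallest is 5, between H234 and H349.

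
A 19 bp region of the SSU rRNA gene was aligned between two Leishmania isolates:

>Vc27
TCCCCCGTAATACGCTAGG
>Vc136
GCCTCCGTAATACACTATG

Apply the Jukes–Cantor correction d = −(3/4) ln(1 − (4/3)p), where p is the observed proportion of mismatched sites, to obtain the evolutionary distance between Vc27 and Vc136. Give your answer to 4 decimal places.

0.2471

Mismatches occur at site 1 (T→G), site 4 (C→T), site 14 (G→A), site 18 (G→T).
p = 4/19 = 0.210526.
d = −0.75 · ln(1 − (4/3)·0.210526) = −0.75 · ln(0.719299) = −0.75 · (-0.329478) = 0.2471.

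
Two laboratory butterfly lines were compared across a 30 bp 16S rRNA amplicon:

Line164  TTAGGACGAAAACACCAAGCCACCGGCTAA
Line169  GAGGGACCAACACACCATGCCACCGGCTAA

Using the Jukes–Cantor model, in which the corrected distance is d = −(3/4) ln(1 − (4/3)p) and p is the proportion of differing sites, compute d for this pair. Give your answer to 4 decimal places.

Differing sites — 1:T/G; 2:T/A; 3:A/G; 8:G/C; 11:A/C; 18:A/T.
p = 6/30 = 0.200000.
d = −0.75 · ln(1 − (4/3)·0.200000) = −0.75 · ln(0.733333) = −0.75 · (-0.310155) = 0.2326.

0.2326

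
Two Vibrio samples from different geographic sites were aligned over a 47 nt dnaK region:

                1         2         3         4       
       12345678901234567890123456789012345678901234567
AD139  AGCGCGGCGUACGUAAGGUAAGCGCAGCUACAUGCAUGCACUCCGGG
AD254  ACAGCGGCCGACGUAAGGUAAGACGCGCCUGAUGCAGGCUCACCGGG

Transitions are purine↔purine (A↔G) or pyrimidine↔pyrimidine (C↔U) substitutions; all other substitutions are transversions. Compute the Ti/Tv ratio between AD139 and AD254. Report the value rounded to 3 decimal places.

Differing sites — 2:G/C (Tv); 3:C/A (Tv); 9:G/C (Tv); 10:U/G (Tv); 23:C/A (Tv); 24:G/C (Tv); 25:C/G (Tv); 26:A/C (Tv); 29:U/C (Ti); 30:A/U (Tv); 31:C/G (Tv); 37:U/G (Tv); 40:A/U (Tv); 42:U/A (Tv).
Of the 14 differences, 1 transition and 13 transversions, so Ti/Tv = 1/13 = 0.077.

0.077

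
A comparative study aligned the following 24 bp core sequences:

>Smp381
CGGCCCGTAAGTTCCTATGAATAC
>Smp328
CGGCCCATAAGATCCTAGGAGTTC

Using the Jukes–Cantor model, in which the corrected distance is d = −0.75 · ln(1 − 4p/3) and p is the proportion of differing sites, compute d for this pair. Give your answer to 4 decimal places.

0.2441

The sequences differ at positions 7 (G/A), 12 (T/A), 18 (T/G), 21 (A/G), 23 (A/T).
p = 5/24 = 0.208333.
d = −0.75 · ln(1 − (4/3)·0.208333) = −0.75 · ln(0.722223) = −0.75 · (-0.325421) = 0.2441.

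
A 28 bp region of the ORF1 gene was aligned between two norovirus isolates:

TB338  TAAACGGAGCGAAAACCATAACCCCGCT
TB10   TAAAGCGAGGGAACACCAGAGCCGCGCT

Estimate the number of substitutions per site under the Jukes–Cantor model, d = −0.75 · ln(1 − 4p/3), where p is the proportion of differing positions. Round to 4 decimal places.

0.3041

The sequences differ at positions 5 (C/G), 6 (G/C), 10 (C/G), 14 (A/C), 19 (T/G), 21 (A/G), 24 (C/G).
p = 7/28 = 0.250000.
d = −0.75 · ln(1 − (4/3)·0.250000) = −0.75 · ln(0.666667) = −0.75 · (-0.405465) = 0.3041.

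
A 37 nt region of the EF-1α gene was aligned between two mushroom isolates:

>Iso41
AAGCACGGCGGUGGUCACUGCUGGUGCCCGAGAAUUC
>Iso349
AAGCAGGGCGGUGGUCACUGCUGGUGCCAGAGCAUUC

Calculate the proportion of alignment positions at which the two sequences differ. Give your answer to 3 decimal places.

0.081

The sequences differ at positions 6 (C/G), 29 (C/A), 33 (A/C).
There are 3 differences over 37 sites, so p = 3/37 = 0.081.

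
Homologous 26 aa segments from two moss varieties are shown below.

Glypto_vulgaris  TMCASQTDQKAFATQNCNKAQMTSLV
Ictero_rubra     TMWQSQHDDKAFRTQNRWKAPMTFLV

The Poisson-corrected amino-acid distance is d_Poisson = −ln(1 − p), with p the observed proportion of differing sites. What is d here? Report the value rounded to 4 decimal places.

0.4249

Differing sites — 3:C/W; 4:A/Q; 7:T/H; 9:Q/D; 13:A/R; 17:C/R; 18:N/W; 21:Q/P; 24:S/F.
p = 9/26 = 0.346154.
d = −ln(1 − 0.346154) = −ln(0.653846) = 0.4249.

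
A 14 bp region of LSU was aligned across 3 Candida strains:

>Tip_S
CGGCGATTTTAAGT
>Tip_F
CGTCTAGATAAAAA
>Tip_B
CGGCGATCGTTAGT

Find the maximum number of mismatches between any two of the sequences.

Pairwise Hamming distances:
  Tip_S vs Tip_F: 7
  Tip_S vs Tip_B: 3
  Tip_F vs Tip_B: 9
The largest is 9, between Tip_F and Tip_B.

9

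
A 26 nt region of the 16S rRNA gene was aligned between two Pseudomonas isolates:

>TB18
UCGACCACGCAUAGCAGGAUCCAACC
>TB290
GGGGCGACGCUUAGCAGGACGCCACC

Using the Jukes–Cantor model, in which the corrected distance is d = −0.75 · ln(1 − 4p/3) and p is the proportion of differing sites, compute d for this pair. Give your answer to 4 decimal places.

Mismatches occur at site 1 (U/G), site 2 (C/G), site 4 (A/G), site 6 (C/G), site 11 (A/U), site 20 (U/C), site 21 (C/G), site 23 (A/C).
p = 8/26 = 0.307692.
d = −0.75 · ln(1 − (4/3)·0.307692) = −0.75 · ln(0.589744) = −0.75 · (-0.528067) = 0.3961.

0.3961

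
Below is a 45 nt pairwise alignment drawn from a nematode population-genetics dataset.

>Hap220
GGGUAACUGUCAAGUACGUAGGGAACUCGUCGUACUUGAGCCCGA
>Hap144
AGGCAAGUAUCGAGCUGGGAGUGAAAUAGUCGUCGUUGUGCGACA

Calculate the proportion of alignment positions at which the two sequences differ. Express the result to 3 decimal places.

0.400

Differing sites — 1:G/A; 4:U/C; 7:C/G; 9:G/A; 12:A/G; 15:U/C; 16:A/U; 17:C/G; 19:U/G; 22:G/U; 26:C/A; 28:C/A; 34:A/C; 35:C/G; 39:A/U; 42:C/G; 43:C/A; 44:G/C.
There are 18 differences over 45 sites, so p = 18/45 = 0.400.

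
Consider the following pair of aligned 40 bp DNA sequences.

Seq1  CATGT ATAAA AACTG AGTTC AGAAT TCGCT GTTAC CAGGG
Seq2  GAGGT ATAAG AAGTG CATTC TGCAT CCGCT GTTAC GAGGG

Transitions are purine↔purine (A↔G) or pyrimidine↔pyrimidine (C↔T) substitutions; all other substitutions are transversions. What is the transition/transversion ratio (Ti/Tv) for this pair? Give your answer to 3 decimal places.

Differing sites — 1:C/G (Tv); 3:T/G (Tv); 10:A/G (Ti); 13:C/G (Tv); 16:A/C (Tv); 17:G/A (Ti); 21:A/T (Tv); 23:A/C (Tv); 26:T/C (Ti); 36:C/G (Tv).
Of the 10 differences, 3 transitions and 7 transversions, so Ti/Tv = 3/7 = 0.429.

0.429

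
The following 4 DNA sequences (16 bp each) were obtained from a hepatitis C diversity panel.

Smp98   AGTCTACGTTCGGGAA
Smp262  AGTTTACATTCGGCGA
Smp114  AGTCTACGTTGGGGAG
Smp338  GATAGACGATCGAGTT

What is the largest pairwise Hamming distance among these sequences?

10

Pairwise Hamming distances:
  Smp98 vs Smp262: 4
  Smp98 vs Smp114: 2
  Smp98 vs Smp338: 8
  Smp262 vs Smp114: 6
  Smp262 vs Smp338: 10
  Smp114 vs Smp338: 9
The largest is 10, between Smp262 and Smp338.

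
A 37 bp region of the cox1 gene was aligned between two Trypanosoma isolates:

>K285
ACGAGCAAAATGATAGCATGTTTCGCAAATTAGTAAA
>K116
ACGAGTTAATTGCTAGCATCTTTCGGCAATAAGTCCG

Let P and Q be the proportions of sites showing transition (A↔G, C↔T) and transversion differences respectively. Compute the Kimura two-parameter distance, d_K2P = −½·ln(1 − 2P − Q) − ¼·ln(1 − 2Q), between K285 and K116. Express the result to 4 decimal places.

Differing sites — 6:C/T (Ti); 7:A/T (Tv); 10:A/T (Tv); 13:A/C (Tv); 20:G/C (Tv); 26:C/G (Tv); 27:A/C (Tv); 31:T/A (Tv); 35:A/C (Tv); 36:A/C (Tv); 37:A/G (Ti).
Of the 11 differences, 2 transitions and 9 transversions over 37 sites: P = 2/37 = 0.054054, Q = 9/37 = 0.243243.
d = −0.5·ln(0.648649) − 0.25·ln(0.513514) = −0.5·(-0.432864) − 0.25·(-0.666478) = 0.3831.

0.3831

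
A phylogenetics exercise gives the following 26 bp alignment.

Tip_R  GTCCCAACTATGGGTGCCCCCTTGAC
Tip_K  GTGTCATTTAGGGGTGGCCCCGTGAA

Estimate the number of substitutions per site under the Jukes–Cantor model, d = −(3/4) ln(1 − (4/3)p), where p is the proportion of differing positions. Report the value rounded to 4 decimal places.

0.3961

The sequences differ at positions 3 (C/G), 4 (C/T), 7 (A/T), 8 (C/T), 11 (T/G), 17 (C/G), 22 (T/G), 26 (C/A).
p = 8/26 = 0.307692.
d = −0.75 · ln(1 − (4/3)·0.307692) = −0.75 · ln(0.589744) = −0.75 · (-0.528067) = 0.3961.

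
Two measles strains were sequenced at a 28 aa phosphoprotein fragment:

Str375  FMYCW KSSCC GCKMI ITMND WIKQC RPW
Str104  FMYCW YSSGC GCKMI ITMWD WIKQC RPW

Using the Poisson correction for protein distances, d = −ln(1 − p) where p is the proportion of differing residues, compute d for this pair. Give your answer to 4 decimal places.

Mismatches occur at site 6 (K→Y), site 9 (C→G), site 19 (N→W).
p = 3/28 = 0.107143.
d = −ln(1 − 0.107143) = −ln(0.892857) = 0.1133.

0.1133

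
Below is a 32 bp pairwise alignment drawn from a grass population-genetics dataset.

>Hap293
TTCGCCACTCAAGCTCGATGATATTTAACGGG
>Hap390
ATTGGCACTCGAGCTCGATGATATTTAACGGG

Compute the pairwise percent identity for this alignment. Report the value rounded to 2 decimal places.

The sequences differ at positions 1 (T/A), 3 (C/T), 5 (C/G), 11 (A/G).
28 of the 32 sites match, so the percent identity is 28/32 × 100 = 87.50%.

87.50%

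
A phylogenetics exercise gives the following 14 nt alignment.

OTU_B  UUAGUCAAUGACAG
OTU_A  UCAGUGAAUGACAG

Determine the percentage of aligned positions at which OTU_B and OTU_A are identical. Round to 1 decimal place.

85.7%

Mismatches occur at site 2 (U/C), site 6 (C/G).
12 of the 14 sites match, so the percent identity is 12/14 × 100 = 85.7%.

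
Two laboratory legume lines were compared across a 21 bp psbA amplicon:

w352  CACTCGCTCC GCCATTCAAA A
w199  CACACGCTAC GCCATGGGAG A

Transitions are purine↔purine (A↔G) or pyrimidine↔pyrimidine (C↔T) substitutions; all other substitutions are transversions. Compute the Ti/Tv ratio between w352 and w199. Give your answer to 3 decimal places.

Differing sites — 4:T/A (Tv); 9:C/A (Tv); 16:T/G (Tv); 17:C/G (Tv); 18:A/G (Ti); 20:A/G (Ti).
Of the 6 differences, 2 transitions and 4 transversions, so Ti/Tv = 2/4 = 0.500.

0.500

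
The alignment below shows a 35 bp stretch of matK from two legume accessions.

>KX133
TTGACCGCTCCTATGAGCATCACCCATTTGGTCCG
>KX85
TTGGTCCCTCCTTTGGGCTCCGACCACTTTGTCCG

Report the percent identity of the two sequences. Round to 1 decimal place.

The sequences differ at positions 4 (A/G), 5 (C/T), 7 (G/C), 13 (A/T), 16 (A/G), 19 (A/T), 20 (T/C), 22 (A/G), 23 (C/A), 27 (T/C), 30 (G/T).
24 of the 35 sites match, so the percent identity is 24/35 × 100 = 68.6%.

68.6%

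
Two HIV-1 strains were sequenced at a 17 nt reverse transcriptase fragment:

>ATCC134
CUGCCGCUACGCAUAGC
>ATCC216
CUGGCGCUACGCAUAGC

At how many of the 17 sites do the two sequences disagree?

Differing sites — 4:C/G.
That gives 1 mismatch out of 17 aligned sites, so the Hamming distance is 1.

1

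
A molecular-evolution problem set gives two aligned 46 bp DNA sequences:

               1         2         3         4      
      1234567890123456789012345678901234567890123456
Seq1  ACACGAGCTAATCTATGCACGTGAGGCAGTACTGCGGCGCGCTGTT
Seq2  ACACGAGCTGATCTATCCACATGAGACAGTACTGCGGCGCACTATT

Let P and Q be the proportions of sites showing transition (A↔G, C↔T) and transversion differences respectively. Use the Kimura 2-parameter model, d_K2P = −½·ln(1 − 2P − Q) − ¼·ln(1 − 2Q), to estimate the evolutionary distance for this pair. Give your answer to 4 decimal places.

0.1478

Differing sites — 10:A/G (Ti); 17:G/C (Tv); 21:G/A (Ti); 26:G/A (Ti); 41:G/A (Ti); 44:G/A (Ti).
Of the 6 differences, 5 transitions and 1 transversion over 46 sites: P = 5/46 = 0.108696, Q = 1/46 = 0.021739.
d = −0.5·ln(0.760869) − 0.25·ln(0.956522) = −0.5·(-0.273294) − 0.25·(-0.044451) = 0.1478.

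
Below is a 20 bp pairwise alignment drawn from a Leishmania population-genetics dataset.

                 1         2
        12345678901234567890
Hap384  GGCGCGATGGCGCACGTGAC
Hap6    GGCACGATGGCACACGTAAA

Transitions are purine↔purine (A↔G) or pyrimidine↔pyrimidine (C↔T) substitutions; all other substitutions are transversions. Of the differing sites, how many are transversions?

Differing sites — 4:G/A (Ti); 12:G/A (Ti); 18:G/A (Ti); 20:C/A (Tv).
Of the 4 differences, 3 transitions and 1 transversion, so the answer is 1.

1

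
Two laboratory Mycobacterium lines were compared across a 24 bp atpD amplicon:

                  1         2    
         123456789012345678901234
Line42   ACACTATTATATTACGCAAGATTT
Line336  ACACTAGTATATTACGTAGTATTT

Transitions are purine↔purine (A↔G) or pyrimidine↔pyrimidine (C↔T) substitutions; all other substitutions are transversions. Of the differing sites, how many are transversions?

Differing sites — 7:T/G (Tv); 17:C/T (Ti); 19:A/G (Ti); 20:G/T (Tv).
Of the 4 differences, 2 transitions and 2 transversions, so the answer is 2.

2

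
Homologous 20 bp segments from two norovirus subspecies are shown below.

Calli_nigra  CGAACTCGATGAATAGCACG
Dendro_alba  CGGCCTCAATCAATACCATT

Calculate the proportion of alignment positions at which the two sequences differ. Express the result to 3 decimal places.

0.350

Mismatches occur at site 3 (A↔G), site 4 (A↔C), site 8 (G↔A), site 11 (G↔C), site 16 (G↔C), site 19 (C↔T), site 20 (G↔T).
There are 7 differences over 20 sites, so p = 7/20 = 0.350.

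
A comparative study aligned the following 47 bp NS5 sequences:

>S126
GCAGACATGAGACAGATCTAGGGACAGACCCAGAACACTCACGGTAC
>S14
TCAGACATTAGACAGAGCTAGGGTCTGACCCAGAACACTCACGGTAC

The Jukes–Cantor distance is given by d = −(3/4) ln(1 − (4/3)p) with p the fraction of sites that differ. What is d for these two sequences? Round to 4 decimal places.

Differing sites — 1:G/T; 9:G/T; 17:T/G; 24:A/T; 26:A/T.
p = 5/47 = 0.106383.
d = −0.75 · ln(1 − (4/3)·0.106383) = −0.75 · ln(0.858156) = −0.75 · (-0.152969) = 0.1147.

0.1147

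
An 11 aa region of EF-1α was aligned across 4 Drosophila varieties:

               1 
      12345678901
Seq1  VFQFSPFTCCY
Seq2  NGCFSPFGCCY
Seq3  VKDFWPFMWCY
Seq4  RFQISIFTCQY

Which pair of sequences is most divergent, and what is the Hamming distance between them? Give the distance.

Pairwise Hamming distances:
  Seq1 vs Seq2: 4
  Seq1 vs Seq3: 5
  Seq1 vs Seq4: 4
  Seq2 vs Seq3: 6
  Seq2 vs Seq4: 7
  Seq3 vs Seq4: 9
The largest is 9, between Seq3 and Seq4.

9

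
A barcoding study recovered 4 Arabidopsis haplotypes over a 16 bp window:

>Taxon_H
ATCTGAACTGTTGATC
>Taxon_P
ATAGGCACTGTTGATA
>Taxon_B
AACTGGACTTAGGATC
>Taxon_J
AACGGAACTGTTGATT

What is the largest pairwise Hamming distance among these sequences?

Pairwise Hamming distances:
  Taxon_H vs Taxon_P: 4
  Taxon_H vs Taxon_B: 5
  Taxon_H vs Taxon_J: 3
  Taxon_P vs Taxon_B: 8
  Taxon_P vs Taxon_J: 4
  Taxon_B vs Taxon_J: 6
The largest is 8, between Taxon_P and Taxon_B.

8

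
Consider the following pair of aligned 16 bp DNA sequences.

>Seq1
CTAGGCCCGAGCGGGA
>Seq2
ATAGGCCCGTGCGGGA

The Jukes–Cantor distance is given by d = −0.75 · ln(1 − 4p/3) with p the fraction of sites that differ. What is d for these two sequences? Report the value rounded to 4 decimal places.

Mismatches occur at site 1 (C/A), site 10 (A/T).
p = 2/16 = 0.125000.
d = −0.75 · ln(1 − (4/3)·0.125000) = −0.75 · ln(0.833333) = −0.75 · (-0.182322) = 0.1367.

0.1367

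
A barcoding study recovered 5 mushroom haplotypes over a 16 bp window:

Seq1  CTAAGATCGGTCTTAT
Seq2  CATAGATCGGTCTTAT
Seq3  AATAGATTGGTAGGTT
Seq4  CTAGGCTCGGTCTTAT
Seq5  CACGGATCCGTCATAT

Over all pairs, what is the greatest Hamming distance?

Pairwise Hamming distances:
  Seq1 vs Seq2: 2
  Seq1 vs Seq3: 8
  Seq1 vs Seq4: 2
  Seq1 vs Seq5: 5
  Seq2 vs Seq3: 6
  Seq2 vs Seq4: 4
  Seq2 vs Seq5: 4
  Seq3 vs Seq4: 10
  Seq3 vs Seq5: 9
  Seq4 vs Seq5: 5
The largest is 10, between Seq3 and Seq4.

10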